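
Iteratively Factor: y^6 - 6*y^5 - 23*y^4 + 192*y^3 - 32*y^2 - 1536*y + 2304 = (y + 4)*(y^5 - 10*y^4 + 17*y^3 + 124*y^2 - 528*y + 576) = (y - 3)*(y + 4)*(y^4 - 7*y^3 - 4*y^2 + 112*y - 192) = (y - 4)*(y - 3)*(y + 4)*(y^3 - 3*y^2 - 16*y + 48) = (y - 4)^2*(y - 3)*(y + 4)*(y^2 + y - 12) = (y - 4)^2*(y - 3)^2*(y + 4)*(y + 4)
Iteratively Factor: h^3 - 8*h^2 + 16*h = (h - 4)*(h^2 - 4*h) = h*(h - 4)*(h - 4)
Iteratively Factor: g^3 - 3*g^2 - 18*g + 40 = (g - 2)*(g^2 - g - 20) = (g - 2)*(g + 4)*(g - 5)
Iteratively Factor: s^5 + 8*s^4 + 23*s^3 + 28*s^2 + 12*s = (s + 1)*(s^4 + 7*s^3 + 16*s^2 + 12*s) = (s + 1)*(s + 2)*(s^3 + 5*s^2 + 6*s) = s*(s + 1)*(s + 2)*(s^2 + 5*s + 6) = s*(s + 1)*(s + 2)^2*(s + 3)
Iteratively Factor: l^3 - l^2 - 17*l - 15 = (l - 5)*(l^2 + 4*l + 3) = (l - 5)*(l + 3)*(l + 1)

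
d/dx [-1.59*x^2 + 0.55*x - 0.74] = 0.55 - 3.18*x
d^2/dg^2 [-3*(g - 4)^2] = -6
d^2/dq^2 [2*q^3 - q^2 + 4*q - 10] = 12*q - 2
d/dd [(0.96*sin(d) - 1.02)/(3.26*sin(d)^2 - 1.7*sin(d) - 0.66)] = (-3.1296*sin(d)^2 + 6.6504*sin(d) - 2.3676)*cos(d)/(10.6276*sin(d)^4 - 11.084*sin(d)^3 - 1.4132*sin(d)^2 + 2.244*sin(d) + 0.4356)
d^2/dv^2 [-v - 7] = 0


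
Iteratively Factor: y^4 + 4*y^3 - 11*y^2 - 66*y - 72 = (y + 2)*(y^3 + 2*y^2 - 15*y - 36) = (y + 2)*(y + 3)*(y^2 - y - 12) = (y + 2)*(y + 3)^2*(y - 4)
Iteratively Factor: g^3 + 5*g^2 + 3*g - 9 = (g + 3)*(g^2 + 2*g - 3) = (g - 1)*(g + 3)*(g + 3)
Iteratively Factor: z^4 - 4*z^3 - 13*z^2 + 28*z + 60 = (z + 2)*(z^3 - 6*z^2 - z + 30) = (z - 5)*(z + 2)*(z^2 - z - 6) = (z - 5)*(z - 3)*(z + 2)*(z + 2)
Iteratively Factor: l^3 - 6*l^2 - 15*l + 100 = (l + 4)*(l^2 - 10*l + 25) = (l - 5)*(l + 4)*(l - 5)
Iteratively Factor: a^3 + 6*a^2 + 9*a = (a)*(a^2 + 6*a + 9) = a*(a + 3)*(a + 3)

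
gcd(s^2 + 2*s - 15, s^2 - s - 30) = s + 5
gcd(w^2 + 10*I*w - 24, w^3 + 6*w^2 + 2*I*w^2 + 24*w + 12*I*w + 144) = w + 6*I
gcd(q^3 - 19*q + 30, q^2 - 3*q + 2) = q - 2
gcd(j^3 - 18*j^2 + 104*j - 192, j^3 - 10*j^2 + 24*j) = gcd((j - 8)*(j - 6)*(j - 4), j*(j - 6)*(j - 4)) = j^2 - 10*j + 24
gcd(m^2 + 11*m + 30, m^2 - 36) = m + 6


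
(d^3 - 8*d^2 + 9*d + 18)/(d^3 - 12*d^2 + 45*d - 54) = (d + 1)/(d - 3)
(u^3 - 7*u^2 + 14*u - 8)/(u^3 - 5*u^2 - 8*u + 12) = (u^2 - 6*u + 8)/(u^2 - 4*u - 12)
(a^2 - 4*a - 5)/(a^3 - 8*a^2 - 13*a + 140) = (a + 1)/(a^2 - 3*a - 28)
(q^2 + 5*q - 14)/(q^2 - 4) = (q + 7)/(q + 2)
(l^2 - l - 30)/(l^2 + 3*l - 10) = (l - 6)/(l - 2)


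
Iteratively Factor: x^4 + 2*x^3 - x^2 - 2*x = (x + 2)*(x^3 - x) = (x - 1)*(x + 2)*(x^2 + x) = (x - 1)*(x + 1)*(x + 2)*(x)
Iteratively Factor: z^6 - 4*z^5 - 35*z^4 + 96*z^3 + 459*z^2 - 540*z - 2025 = (z + 3)*(z^5 - 7*z^4 - 14*z^3 + 138*z^2 + 45*z - 675) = (z - 5)*(z + 3)*(z^4 - 2*z^3 - 24*z^2 + 18*z + 135) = (z - 5)*(z + 3)^2*(z^3 - 5*z^2 - 9*z + 45) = (z - 5)^2*(z + 3)^2*(z^2 - 9) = (z - 5)^2*(z + 3)^3*(z - 3)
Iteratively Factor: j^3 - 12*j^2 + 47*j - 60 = (j - 5)*(j^2 - 7*j + 12) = (j - 5)*(j - 4)*(j - 3)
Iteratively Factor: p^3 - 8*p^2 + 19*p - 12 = (p - 4)*(p^2 - 4*p + 3) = (p - 4)*(p - 3)*(p - 1)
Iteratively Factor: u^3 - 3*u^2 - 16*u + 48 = (u - 4)*(u^2 + u - 12) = (u - 4)*(u - 3)*(u + 4)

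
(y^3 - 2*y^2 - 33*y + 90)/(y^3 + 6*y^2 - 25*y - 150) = (y - 3)/(y + 5)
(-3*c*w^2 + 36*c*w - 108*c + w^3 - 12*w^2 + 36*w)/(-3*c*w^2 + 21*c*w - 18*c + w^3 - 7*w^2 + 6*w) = (w - 6)/(w - 1)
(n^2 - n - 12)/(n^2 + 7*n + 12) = (n - 4)/(n + 4)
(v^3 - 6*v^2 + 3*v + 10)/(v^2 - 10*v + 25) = (v^2 - v - 2)/(v - 5)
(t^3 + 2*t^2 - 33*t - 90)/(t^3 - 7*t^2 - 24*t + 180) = (t + 3)/(t - 6)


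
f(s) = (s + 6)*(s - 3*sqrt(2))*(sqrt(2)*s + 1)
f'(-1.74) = -33.53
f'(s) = sqrt(2)*(s + 6)*(s - 3*sqrt(2)) + (s + 6)*(sqrt(2)*s + 1) + (s - 3*sqrt(2))*(sqrt(2)*s + 1)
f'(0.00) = -34.24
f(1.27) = -60.43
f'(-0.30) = -35.95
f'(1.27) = -18.55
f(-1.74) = 37.23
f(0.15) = -30.51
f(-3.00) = 70.46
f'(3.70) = 49.63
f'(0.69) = -27.41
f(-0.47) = -8.74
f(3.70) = -32.81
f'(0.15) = -33.10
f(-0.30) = -14.91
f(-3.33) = 75.00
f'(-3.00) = -16.97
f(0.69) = -46.96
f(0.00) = -25.46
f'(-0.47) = -36.58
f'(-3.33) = -10.41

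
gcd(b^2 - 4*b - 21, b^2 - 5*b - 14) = b - 7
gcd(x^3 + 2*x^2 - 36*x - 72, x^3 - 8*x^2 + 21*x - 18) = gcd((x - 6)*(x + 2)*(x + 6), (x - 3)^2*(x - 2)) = 1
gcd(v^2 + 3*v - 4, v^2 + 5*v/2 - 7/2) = v - 1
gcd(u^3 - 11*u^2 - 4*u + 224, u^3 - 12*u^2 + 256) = u^2 - 4*u - 32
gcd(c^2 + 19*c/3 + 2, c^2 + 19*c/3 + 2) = c^2 + 19*c/3 + 2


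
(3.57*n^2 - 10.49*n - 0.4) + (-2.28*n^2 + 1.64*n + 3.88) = 1.29*n^2 - 8.85*n + 3.48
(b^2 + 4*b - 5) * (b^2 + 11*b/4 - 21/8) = b^4 + 27*b^3/4 + 27*b^2/8 - 97*b/4 + 105/8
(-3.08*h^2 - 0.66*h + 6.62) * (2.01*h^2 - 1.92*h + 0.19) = -6.1908*h^4 + 4.587*h^3 + 13.9882*h^2 - 12.8358*h + 1.2578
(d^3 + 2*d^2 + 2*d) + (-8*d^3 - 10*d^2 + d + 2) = -7*d^3 - 8*d^2 + 3*d + 2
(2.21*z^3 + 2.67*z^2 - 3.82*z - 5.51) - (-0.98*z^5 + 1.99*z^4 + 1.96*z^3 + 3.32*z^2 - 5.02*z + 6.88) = 0.98*z^5 - 1.99*z^4 + 0.25*z^3 - 0.65*z^2 + 1.2*z - 12.39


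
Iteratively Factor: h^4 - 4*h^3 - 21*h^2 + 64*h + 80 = (h - 4)*(h^3 - 21*h - 20) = (h - 5)*(h - 4)*(h^2 + 5*h + 4) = (h - 5)*(h - 4)*(h + 1)*(h + 4)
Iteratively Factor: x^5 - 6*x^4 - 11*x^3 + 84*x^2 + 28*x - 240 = (x - 2)*(x^4 - 4*x^3 - 19*x^2 + 46*x + 120) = (x - 4)*(x - 2)*(x^3 - 19*x - 30) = (x - 4)*(x - 2)*(x + 2)*(x^2 - 2*x - 15) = (x - 5)*(x - 4)*(x - 2)*(x + 2)*(x + 3)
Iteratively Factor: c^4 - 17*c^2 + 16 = (c - 1)*(c^3 + c^2 - 16*c - 16) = (c - 1)*(c + 1)*(c^2 - 16) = (c - 1)*(c + 1)*(c + 4)*(c - 4)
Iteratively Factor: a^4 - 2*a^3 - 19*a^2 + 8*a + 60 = (a - 5)*(a^3 + 3*a^2 - 4*a - 12) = (a - 5)*(a + 3)*(a^2 - 4) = (a - 5)*(a - 2)*(a + 3)*(a + 2)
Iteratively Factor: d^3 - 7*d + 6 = (d + 3)*(d^2 - 3*d + 2) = (d - 1)*(d + 3)*(d - 2)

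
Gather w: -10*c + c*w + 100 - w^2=c*w - 10*c - w^2 + 100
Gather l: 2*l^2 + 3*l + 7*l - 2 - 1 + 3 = 2*l^2 + 10*l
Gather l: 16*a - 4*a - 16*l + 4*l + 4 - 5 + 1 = 12*a - 12*l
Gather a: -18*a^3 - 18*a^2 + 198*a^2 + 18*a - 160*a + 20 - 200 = -18*a^3 + 180*a^2 - 142*a - 180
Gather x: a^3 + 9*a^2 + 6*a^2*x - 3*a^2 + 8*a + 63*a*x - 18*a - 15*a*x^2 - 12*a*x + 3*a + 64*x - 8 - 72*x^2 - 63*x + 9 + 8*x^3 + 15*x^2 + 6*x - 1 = a^3 + 6*a^2 - 7*a + 8*x^3 + x^2*(-15*a - 57) + x*(6*a^2 + 51*a + 7)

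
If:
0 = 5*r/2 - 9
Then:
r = 18/5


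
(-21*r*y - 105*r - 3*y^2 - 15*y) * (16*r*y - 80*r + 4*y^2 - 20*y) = -336*r^2*y^2 + 8400*r^2 - 132*r*y^3 + 3300*r*y - 12*y^4 + 300*y^2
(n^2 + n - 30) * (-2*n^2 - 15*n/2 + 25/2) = -2*n^4 - 19*n^3/2 + 65*n^2 + 475*n/2 - 375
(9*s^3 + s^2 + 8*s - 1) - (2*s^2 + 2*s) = 9*s^3 - s^2 + 6*s - 1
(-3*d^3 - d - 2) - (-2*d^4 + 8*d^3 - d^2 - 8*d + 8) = 2*d^4 - 11*d^3 + d^2 + 7*d - 10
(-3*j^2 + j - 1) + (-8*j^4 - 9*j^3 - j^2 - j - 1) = -8*j^4 - 9*j^3 - 4*j^2 - 2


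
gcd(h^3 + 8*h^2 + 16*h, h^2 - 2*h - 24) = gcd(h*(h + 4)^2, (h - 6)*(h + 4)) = h + 4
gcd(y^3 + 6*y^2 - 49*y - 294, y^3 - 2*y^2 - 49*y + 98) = y^2 - 49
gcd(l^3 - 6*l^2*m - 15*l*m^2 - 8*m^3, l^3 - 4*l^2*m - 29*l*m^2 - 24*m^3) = l^2 - 7*l*m - 8*m^2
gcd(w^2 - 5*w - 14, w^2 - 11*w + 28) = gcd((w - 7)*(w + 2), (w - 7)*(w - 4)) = w - 7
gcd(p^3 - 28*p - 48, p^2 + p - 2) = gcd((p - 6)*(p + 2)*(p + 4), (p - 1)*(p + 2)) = p + 2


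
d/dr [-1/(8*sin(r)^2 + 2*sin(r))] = (8/tan(r) + cos(r)/sin(r)^2)/(2*(4*sin(r) + 1)^2)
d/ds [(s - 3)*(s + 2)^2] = (s + 2)*(3*s - 4)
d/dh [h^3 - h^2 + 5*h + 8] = 3*h^2 - 2*h + 5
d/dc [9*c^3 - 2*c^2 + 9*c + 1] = 27*c^2 - 4*c + 9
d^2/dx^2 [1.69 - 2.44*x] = 0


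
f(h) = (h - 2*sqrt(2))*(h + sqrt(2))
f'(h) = 2*h - sqrt(2)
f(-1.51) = 0.42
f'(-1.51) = -4.43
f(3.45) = 3.02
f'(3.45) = 5.49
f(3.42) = 2.86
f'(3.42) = 5.43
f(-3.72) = 15.10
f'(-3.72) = -8.85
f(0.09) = -4.12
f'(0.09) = -1.23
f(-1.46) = 0.20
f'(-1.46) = -4.33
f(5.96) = 23.09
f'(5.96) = 10.51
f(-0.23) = -3.62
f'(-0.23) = -1.87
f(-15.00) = 242.21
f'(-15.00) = -31.41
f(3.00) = 0.76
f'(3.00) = 4.59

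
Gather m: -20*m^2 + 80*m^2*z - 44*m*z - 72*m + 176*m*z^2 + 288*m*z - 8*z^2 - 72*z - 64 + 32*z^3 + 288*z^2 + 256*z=m^2*(80*z - 20) + m*(176*z^2 + 244*z - 72) + 32*z^3 + 280*z^2 + 184*z - 64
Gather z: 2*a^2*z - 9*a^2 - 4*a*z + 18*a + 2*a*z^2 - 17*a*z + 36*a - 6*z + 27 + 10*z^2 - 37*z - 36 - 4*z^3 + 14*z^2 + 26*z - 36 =-9*a^2 + 54*a - 4*z^3 + z^2*(2*a + 24) + z*(2*a^2 - 21*a - 17) - 45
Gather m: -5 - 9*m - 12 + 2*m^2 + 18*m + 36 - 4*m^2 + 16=-2*m^2 + 9*m + 35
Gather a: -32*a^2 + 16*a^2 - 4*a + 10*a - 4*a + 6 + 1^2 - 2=-16*a^2 + 2*a + 5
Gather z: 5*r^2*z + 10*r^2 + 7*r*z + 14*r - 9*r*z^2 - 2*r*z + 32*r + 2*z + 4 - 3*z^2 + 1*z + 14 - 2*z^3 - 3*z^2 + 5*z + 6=10*r^2 + 46*r - 2*z^3 + z^2*(-9*r - 6) + z*(5*r^2 + 5*r + 8) + 24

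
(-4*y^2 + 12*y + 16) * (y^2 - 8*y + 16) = -4*y^4 + 44*y^3 - 144*y^2 + 64*y + 256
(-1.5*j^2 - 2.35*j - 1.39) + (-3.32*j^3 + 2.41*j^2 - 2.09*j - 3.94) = -3.32*j^3 + 0.91*j^2 - 4.44*j - 5.33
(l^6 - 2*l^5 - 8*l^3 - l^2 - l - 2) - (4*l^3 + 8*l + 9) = l^6 - 2*l^5 - 12*l^3 - l^2 - 9*l - 11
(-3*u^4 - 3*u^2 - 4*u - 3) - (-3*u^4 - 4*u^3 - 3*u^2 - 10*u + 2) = 4*u^3 + 6*u - 5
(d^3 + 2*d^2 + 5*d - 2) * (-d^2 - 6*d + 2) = -d^5 - 8*d^4 - 15*d^3 - 24*d^2 + 22*d - 4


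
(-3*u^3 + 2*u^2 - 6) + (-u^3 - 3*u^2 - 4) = -4*u^3 - u^2 - 10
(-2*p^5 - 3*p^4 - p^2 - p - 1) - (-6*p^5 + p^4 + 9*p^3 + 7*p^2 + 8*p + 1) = 4*p^5 - 4*p^4 - 9*p^3 - 8*p^2 - 9*p - 2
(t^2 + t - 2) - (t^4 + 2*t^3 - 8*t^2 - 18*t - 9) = -t^4 - 2*t^3 + 9*t^2 + 19*t + 7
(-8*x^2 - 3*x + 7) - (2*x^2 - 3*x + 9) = -10*x^2 - 2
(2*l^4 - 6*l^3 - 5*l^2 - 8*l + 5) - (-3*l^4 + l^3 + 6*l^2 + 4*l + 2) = 5*l^4 - 7*l^3 - 11*l^2 - 12*l + 3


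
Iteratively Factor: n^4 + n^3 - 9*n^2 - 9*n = (n + 3)*(n^3 - 2*n^2 - 3*n) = (n + 1)*(n + 3)*(n^2 - 3*n) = (n - 3)*(n + 1)*(n + 3)*(n)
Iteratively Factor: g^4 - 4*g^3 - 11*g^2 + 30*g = (g - 5)*(g^3 + g^2 - 6*g) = (g - 5)*(g + 3)*(g^2 - 2*g) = (g - 5)*(g - 2)*(g + 3)*(g)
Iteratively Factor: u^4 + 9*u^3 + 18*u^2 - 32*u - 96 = (u + 3)*(u^3 + 6*u^2 - 32) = (u + 3)*(u + 4)*(u^2 + 2*u - 8) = (u - 2)*(u + 3)*(u + 4)*(u + 4)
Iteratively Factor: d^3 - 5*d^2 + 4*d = (d)*(d^2 - 5*d + 4) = d*(d - 4)*(d - 1)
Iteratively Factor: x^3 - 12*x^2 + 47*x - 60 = (x - 3)*(x^2 - 9*x + 20) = (x - 5)*(x - 3)*(x - 4)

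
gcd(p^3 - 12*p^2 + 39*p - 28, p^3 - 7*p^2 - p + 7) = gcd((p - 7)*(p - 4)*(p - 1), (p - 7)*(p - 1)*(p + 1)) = p^2 - 8*p + 7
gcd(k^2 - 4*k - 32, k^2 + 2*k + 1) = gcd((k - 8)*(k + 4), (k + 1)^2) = 1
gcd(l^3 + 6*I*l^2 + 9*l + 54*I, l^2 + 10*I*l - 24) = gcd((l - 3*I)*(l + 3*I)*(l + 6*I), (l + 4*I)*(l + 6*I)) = l + 6*I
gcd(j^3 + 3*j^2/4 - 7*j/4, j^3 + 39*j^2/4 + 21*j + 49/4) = j + 7/4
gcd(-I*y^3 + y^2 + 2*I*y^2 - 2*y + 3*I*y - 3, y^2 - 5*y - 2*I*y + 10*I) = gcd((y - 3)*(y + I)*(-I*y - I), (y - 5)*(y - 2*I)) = 1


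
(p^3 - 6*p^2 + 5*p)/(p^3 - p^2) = (p - 5)/p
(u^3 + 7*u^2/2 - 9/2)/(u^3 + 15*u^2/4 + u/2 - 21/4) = 2*(2*u + 3)/(4*u + 7)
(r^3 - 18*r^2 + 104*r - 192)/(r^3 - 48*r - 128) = (r^2 - 10*r + 24)/(r^2 + 8*r + 16)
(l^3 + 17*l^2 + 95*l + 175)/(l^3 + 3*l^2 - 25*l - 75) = (l^2 + 12*l + 35)/(l^2 - 2*l - 15)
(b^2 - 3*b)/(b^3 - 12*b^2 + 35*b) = (b - 3)/(b^2 - 12*b + 35)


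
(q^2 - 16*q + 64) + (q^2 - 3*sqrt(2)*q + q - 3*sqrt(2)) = 2*q^2 - 15*q - 3*sqrt(2)*q - 3*sqrt(2) + 64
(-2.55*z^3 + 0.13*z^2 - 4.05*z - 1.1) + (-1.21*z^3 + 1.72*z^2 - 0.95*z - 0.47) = -3.76*z^3 + 1.85*z^2 - 5.0*z - 1.57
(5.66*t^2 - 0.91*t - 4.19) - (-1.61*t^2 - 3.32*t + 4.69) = 7.27*t^2 + 2.41*t - 8.88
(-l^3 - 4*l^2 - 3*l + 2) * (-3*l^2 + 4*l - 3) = 3*l^5 + 8*l^4 - 4*l^3 - 6*l^2 + 17*l - 6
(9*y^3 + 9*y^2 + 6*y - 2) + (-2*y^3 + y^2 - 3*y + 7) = 7*y^3 + 10*y^2 + 3*y + 5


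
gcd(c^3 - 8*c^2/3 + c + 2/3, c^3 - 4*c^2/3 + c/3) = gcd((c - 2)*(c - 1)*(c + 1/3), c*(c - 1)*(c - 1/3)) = c - 1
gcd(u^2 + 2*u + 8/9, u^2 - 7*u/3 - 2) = u + 2/3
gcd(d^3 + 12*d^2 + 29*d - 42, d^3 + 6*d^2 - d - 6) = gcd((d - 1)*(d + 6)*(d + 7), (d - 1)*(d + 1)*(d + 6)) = d^2 + 5*d - 6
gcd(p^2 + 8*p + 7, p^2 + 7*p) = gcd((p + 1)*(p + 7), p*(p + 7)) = p + 7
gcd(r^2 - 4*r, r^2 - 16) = r - 4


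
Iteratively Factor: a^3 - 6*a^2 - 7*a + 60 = (a + 3)*(a^2 - 9*a + 20) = (a - 4)*(a + 3)*(a - 5)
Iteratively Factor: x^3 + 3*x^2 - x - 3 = (x - 1)*(x^2 + 4*x + 3) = (x - 1)*(x + 1)*(x + 3)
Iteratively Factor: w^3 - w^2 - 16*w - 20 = (w + 2)*(w^2 - 3*w - 10) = (w - 5)*(w + 2)*(w + 2)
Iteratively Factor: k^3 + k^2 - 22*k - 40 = (k + 2)*(k^2 - k - 20) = (k - 5)*(k + 2)*(k + 4)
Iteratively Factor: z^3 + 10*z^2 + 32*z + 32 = (z + 4)*(z^2 + 6*z + 8) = (z + 4)^2*(z + 2)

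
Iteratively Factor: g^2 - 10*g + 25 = (g - 5)*(g - 5)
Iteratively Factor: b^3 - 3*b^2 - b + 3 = (b - 3)*(b^2 - 1) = (b - 3)*(b - 1)*(b + 1)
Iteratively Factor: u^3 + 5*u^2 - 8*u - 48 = (u - 3)*(u^2 + 8*u + 16) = (u - 3)*(u + 4)*(u + 4)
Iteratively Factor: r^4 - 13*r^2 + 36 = (r + 2)*(r^3 - 2*r^2 - 9*r + 18) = (r + 2)*(r + 3)*(r^2 - 5*r + 6) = (r - 3)*(r + 2)*(r + 3)*(r - 2)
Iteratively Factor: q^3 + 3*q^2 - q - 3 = (q + 1)*(q^2 + 2*q - 3) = (q - 1)*(q + 1)*(q + 3)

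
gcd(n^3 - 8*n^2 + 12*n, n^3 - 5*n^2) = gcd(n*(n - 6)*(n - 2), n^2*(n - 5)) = n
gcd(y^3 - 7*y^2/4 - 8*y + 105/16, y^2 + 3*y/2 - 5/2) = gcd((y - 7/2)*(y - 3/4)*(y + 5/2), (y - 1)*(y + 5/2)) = y + 5/2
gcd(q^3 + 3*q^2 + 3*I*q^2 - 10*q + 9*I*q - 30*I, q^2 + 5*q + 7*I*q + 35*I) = q + 5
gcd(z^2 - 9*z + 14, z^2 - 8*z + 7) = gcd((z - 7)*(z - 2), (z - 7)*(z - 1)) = z - 7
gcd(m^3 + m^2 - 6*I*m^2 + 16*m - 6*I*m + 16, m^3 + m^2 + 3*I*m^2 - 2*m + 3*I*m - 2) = m^2 + m*(1 + 2*I) + 2*I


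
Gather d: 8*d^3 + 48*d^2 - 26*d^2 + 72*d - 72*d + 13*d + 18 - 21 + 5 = 8*d^3 + 22*d^2 + 13*d + 2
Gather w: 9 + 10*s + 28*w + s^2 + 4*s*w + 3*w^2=s^2 + 10*s + 3*w^2 + w*(4*s + 28) + 9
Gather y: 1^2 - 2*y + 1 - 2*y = 2 - 4*y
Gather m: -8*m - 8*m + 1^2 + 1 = 2 - 16*m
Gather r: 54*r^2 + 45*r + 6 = 54*r^2 + 45*r + 6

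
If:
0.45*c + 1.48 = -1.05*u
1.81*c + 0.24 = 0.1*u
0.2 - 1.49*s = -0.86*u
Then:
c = -0.21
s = -0.63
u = -1.32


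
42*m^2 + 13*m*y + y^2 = (6*m + y)*(7*m + y)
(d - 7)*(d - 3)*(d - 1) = d^3 - 11*d^2 + 31*d - 21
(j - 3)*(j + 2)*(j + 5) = j^3 + 4*j^2 - 11*j - 30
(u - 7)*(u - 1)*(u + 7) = u^3 - u^2 - 49*u + 49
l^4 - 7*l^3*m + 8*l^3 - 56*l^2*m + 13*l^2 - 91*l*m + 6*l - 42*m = (l + 1)^2*(l + 6)*(l - 7*m)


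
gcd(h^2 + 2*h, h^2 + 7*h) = h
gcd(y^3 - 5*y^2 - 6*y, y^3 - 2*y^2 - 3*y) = y^2 + y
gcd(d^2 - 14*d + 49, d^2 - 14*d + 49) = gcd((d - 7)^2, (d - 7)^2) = d^2 - 14*d + 49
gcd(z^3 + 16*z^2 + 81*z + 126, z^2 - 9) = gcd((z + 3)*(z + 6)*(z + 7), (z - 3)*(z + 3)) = z + 3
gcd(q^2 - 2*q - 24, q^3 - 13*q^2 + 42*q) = q - 6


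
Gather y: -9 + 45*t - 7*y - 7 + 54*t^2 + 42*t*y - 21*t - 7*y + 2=54*t^2 + 24*t + y*(42*t - 14) - 14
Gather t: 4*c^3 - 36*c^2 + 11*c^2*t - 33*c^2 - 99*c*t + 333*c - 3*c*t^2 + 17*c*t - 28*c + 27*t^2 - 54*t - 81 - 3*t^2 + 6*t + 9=4*c^3 - 69*c^2 + 305*c + t^2*(24 - 3*c) + t*(11*c^2 - 82*c - 48) - 72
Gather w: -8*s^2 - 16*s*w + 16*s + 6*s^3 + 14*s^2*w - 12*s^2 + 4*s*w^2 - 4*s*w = 6*s^3 - 20*s^2 + 4*s*w^2 + 16*s + w*(14*s^2 - 20*s)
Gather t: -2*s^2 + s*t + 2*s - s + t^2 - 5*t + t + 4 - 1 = -2*s^2 + s + t^2 + t*(s - 4) + 3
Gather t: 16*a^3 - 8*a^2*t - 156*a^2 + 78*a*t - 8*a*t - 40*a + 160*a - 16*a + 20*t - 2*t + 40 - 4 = 16*a^3 - 156*a^2 + 104*a + t*(-8*a^2 + 70*a + 18) + 36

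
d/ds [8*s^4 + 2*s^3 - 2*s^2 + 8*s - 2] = 32*s^3 + 6*s^2 - 4*s + 8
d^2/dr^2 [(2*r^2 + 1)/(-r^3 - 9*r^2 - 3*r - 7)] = 4*(-r^6 + 6*r^4 + 40*r^3 + 63*r^2 - 30*r - 22)/(r^9 + 27*r^8 + 252*r^7 + 912*r^6 + 1134*r^5 + 2070*r^4 + 1308*r^3 + 1512*r^2 + 441*r + 343)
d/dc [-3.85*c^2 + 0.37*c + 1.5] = 0.37 - 7.7*c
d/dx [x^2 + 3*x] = 2*x + 3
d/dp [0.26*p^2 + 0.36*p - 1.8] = 0.52*p + 0.36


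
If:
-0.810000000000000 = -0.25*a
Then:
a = 3.24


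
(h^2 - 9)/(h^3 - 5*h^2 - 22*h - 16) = (9 - h^2)/(-h^3 + 5*h^2 + 22*h + 16)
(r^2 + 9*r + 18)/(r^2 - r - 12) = (r + 6)/(r - 4)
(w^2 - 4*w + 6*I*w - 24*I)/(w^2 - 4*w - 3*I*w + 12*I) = (w + 6*I)/(w - 3*I)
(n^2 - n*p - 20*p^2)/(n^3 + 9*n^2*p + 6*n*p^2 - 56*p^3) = (-n + 5*p)/(-n^2 - 5*n*p + 14*p^2)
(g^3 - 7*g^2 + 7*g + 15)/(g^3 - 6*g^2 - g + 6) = (g^2 - 8*g + 15)/(g^2 - 7*g + 6)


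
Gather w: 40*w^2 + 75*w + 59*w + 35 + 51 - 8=40*w^2 + 134*w + 78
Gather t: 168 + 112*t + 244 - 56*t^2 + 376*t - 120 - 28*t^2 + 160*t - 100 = -84*t^2 + 648*t + 192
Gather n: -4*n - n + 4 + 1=5 - 5*n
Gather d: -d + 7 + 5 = 12 - d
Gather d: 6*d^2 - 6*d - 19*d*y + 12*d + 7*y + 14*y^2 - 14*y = 6*d^2 + d*(6 - 19*y) + 14*y^2 - 7*y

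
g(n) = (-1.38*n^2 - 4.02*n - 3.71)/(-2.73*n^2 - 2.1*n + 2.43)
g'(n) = (-2.76*n - 4.02)/(-2.73*n^2 - 2.1*n + 2.43) + (5.46*n + 2.1)*(-1.38*n^2 - 4.02*n - 3.71)/(-2.73*n^2 - 2.1*n + 2.43)^2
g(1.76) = 1.55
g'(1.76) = -0.95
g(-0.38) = -0.84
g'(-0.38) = -1.06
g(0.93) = 4.59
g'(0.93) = -13.98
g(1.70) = 1.61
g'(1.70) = -1.06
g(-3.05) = 0.26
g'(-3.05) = -0.04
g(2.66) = 1.08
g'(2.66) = -0.29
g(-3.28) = 0.27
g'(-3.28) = -0.04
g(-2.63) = 0.25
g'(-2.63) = -0.02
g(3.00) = 0.99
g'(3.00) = -0.21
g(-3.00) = 0.26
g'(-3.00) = -0.04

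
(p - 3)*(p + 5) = p^2 + 2*p - 15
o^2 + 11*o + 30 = (o + 5)*(o + 6)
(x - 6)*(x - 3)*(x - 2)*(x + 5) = x^4 - 6*x^3 - 19*x^2 + 144*x - 180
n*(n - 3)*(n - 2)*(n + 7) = n^4 + 2*n^3 - 29*n^2 + 42*n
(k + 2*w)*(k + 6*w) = k^2 + 8*k*w + 12*w^2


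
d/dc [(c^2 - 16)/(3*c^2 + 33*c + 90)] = (11*c^2 + 92*c + 176)/(3*(c^4 + 22*c^3 + 181*c^2 + 660*c + 900))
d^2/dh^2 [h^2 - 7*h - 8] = 2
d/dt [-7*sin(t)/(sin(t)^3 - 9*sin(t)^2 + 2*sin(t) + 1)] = 7*(2*sin(t)^3 - 9*sin(t)^2 - 1)*cos(t)/(sin(t)^3 - 9*sin(t)^2 + 2*sin(t) + 1)^2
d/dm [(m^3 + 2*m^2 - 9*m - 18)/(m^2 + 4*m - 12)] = (m^4 + 8*m^3 - 19*m^2 - 12*m + 180)/(m^4 + 8*m^3 - 8*m^2 - 96*m + 144)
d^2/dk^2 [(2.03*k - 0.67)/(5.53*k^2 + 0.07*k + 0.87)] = ((7.126 - 67.3554*k)*(5.53*k^2 + 0.07*k + 0.87) + (2.03*k - 0.67)*(11.06*k + 0.07)*(22.12*k + 0.14))/(5.53*k^2 + 0.07*k + 0.87)^3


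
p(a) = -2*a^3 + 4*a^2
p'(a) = -6*a^2 + 8*a = 2*a*(4 - 3*a)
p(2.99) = -17.70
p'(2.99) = -29.72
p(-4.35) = 240.32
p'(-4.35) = -148.34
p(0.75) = 1.41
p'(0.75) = 2.62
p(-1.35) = 12.21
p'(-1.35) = -21.74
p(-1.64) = 19.58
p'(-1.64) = -29.26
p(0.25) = 0.22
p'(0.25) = 1.62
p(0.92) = 1.83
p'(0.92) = 2.28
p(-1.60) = 18.43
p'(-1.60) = -28.16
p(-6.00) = 576.00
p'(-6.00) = -264.00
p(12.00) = -2880.00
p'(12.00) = -768.00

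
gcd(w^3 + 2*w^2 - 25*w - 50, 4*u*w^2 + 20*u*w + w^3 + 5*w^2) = w + 5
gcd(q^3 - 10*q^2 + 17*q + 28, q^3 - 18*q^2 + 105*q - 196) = q^2 - 11*q + 28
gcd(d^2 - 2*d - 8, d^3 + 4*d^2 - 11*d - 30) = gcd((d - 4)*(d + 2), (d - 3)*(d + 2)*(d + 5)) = d + 2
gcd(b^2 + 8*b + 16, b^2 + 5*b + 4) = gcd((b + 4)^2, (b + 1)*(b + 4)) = b + 4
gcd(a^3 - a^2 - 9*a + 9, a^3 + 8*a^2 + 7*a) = 1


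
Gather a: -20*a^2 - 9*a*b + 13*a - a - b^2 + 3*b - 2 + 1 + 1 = -20*a^2 + a*(12 - 9*b) - b^2 + 3*b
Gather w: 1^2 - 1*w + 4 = 5 - w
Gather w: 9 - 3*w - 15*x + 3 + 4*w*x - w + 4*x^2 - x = w*(4*x - 4) + 4*x^2 - 16*x + 12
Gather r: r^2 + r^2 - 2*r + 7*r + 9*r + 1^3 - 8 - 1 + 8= 2*r^2 + 14*r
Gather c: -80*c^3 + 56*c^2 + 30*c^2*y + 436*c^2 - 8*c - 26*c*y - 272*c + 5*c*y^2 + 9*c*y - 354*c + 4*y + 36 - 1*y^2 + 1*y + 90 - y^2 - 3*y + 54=-80*c^3 + c^2*(30*y + 492) + c*(5*y^2 - 17*y - 634) - 2*y^2 + 2*y + 180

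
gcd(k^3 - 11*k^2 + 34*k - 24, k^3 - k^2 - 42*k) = 1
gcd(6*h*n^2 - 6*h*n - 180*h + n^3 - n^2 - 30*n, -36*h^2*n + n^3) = 6*h + n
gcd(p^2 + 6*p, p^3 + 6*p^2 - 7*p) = p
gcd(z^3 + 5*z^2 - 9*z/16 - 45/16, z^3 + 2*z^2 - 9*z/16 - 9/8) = z^2 - 9/16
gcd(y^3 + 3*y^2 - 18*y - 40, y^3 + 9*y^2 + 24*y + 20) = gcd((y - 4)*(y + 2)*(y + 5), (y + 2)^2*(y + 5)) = y^2 + 7*y + 10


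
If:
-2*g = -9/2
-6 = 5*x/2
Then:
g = 9/4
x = -12/5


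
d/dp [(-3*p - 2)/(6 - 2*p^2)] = (3*p^2 - 2*p*(3*p + 2) - 9)/(2*(p^2 - 3)^2)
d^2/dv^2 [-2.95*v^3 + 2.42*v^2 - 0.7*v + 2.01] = 4.84 - 17.7*v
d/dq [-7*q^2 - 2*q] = -14*q - 2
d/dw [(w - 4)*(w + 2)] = 2*w - 2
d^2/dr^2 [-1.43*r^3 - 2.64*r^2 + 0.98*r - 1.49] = -8.58*r - 5.28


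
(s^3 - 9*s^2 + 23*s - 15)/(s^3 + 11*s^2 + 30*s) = (s^3 - 9*s^2 + 23*s - 15)/(s*(s^2 + 11*s + 30))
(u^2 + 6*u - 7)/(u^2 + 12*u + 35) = (u - 1)/(u + 5)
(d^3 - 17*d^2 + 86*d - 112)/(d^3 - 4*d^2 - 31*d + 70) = (d - 8)/(d + 5)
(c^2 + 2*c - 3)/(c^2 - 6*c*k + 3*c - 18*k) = (c - 1)/(c - 6*k)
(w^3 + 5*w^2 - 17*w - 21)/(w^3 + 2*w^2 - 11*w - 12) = (w + 7)/(w + 4)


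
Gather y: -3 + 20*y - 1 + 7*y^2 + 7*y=7*y^2 + 27*y - 4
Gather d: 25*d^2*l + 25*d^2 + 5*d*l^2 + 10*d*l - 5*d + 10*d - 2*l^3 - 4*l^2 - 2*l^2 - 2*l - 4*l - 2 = d^2*(25*l + 25) + d*(5*l^2 + 10*l + 5) - 2*l^3 - 6*l^2 - 6*l - 2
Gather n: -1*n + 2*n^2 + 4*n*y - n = 2*n^2 + n*(4*y - 2)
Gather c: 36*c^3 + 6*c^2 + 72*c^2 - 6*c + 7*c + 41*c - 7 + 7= 36*c^3 + 78*c^2 + 42*c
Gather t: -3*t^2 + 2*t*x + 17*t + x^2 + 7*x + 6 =-3*t^2 + t*(2*x + 17) + x^2 + 7*x + 6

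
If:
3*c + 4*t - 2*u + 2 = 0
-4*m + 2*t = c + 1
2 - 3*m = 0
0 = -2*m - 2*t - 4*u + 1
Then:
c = -68/33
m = 2/3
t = 53/66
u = -16/33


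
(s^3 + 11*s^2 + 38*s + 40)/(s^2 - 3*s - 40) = (s^2 + 6*s + 8)/(s - 8)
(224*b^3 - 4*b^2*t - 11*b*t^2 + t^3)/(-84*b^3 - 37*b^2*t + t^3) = (-8*b + t)/(3*b + t)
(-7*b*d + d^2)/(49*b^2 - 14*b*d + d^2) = -d/(7*b - d)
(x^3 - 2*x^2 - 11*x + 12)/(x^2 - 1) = (x^2 - x - 12)/(x + 1)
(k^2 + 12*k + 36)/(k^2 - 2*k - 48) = (k + 6)/(k - 8)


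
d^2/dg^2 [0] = 0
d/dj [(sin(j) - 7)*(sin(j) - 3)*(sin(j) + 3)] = (3*sin(j)^2 - 14*sin(j) - 9)*cos(j)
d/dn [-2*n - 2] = -2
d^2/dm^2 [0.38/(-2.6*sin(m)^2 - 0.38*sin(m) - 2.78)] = (10.2752*sin(m)^4 + 1.12632*sin(m)^3 - 26.344488*sin(m)^2 - 2.654072*sin(m) + 5.383536)/(2.6*sin(m)^2 + 0.38*sin(m) + 2.78)^3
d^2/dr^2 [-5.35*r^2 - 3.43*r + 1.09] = -10.7000000000000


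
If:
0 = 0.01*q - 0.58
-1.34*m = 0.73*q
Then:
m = -31.60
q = 58.00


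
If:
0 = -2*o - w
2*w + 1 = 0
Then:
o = 1/4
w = -1/2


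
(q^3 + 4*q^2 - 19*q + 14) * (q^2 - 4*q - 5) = q^5 - 40*q^3 + 70*q^2 + 39*q - 70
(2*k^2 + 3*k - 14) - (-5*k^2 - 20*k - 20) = 7*k^2 + 23*k + 6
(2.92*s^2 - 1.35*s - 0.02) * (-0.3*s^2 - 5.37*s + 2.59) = -0.876*s^4 - 15.2754*s^3 + 14.8183*s^2 - 3.3891*s - 0.0518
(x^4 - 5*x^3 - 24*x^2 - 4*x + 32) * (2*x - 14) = 2*x^5 - 24*x^4 + 22*x^3 + 328*x^2 + 120*x - 448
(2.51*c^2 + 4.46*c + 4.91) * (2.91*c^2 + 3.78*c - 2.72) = 7.3041*c^4 + 22.4664*c^3 + 24.3197*c^2 + 6.4286*c - 13.3552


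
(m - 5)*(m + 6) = m^2 + m - 30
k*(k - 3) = k^2 - 3*k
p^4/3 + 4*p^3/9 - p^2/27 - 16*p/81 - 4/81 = (p/3 + 1/3)*(p - 2/3)*(p + 1/3)*(p + 2/3)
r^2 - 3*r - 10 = (r - 5)*(r + 2)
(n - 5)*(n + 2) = n^2 - 3*n - 10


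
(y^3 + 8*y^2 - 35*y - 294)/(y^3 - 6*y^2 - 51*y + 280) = (y^2 + y - 42)/(y^2 - 13*y + 40)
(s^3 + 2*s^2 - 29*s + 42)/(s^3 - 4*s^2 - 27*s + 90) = (s^2 + 5*s - 14)/(s^2 - s - 30)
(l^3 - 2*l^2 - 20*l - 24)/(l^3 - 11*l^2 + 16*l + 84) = (l + 2)/(l - 7)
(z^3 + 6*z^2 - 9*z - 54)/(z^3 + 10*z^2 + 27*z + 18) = (z - 3)/(z + 1)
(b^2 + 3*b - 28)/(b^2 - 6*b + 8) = (b + 7)/(b - 2)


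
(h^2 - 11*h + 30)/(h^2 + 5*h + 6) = (h^2 - 11*h + 30)/(h^2 + 5*h + 6)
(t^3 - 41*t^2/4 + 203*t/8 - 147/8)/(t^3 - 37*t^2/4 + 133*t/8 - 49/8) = (2*t - 3)/(2*t - 1)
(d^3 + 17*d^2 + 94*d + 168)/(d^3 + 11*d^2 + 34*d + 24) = (d + 7)/(d + 1)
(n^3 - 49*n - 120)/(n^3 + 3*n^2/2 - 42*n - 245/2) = 2*(n^2 - 5*n - 24)/(2*n^2 - 7*n - 49)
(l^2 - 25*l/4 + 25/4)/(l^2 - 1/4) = (4*l^2 - 25*l + 25)/(4*l^2 - 1)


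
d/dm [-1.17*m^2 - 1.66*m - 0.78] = -2.34*m - 1.66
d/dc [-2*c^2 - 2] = -4*c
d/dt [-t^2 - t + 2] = -2*t - 1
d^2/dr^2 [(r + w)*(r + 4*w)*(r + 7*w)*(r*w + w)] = 6*w*(2*r^2 + 12*r*w + r + 13*w^2 + 4*w)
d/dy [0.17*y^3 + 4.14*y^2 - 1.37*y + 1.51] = 0.51*y^2 + 8.28*y - 1.37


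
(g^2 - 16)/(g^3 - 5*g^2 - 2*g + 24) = (g + 4)/(g^2 - g - 6)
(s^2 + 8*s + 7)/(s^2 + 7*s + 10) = (s^2 + 8*s + 7)/(s^2 + 7*s + 10)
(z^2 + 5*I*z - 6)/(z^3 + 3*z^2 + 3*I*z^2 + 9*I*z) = (z + 2*I)/(z*(z + 3))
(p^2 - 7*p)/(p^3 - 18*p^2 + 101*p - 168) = p/(p^2 - 11*p + 24)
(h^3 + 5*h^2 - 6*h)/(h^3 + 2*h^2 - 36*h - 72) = h*(h - 1)/(h^2 - 4*h - 12)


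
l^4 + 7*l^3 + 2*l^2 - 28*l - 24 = (l - 2)*(l + 1)*(l + 2)*(l + 6)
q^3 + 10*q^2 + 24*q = q*(q + 4)*(q + 6)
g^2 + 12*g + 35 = (g + 5)*(g + 7)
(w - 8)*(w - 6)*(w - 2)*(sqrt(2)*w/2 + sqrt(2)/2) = sqrt(2)*w^4/2 - 15*sqrt(2)*w^3/2 + 30*sqrt(2)*w^2 - 10*sqrt(2)*w - 48*sqrt(2)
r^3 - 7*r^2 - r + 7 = (r - 7)*(r - 1)*(r + 1)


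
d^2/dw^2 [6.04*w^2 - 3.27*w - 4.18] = 12.0800000000000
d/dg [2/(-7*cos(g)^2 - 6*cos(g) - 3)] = -4*(7*cos(g) + 3)*sin(g)/(7*cos(g)^2 + 6*cos(g) + 3)^2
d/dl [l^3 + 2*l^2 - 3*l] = 3*l^2 + 4*l - 3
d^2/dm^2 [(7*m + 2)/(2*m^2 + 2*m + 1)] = 4*(2*(2*m + 1)^2*(7*m + 2) - 3*(7*m + 3)*(2*m^2 + 2*m + 1))/(2*m^2 + 2*m + 1)^3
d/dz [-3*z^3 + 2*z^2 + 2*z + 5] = -9*z^2 + 4*z + 2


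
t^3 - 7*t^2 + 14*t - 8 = (t - 4)*(t - 2)*(t - 1)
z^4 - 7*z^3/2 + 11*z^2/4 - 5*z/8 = z*(z - 5/2)*(z - 1/2)^2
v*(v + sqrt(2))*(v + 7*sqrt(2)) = v^3 + 8*sqrt(2)*v^2 + 14*v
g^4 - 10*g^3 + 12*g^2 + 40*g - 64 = (g - 8)*(g - 2)^2*(g + 2)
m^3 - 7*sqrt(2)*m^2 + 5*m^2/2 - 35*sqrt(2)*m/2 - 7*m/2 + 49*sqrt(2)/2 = (m - 1)*(m + 7/2)*(m - 7*sqrt(2))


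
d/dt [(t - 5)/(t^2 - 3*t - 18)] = (t^2 - 3*t - (t - 5)*(2*t - 3) - 18)/(-t^2 + 3*t + 18)^2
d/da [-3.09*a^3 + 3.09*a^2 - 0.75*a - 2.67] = -9.27*a^2 + 6.18*a - 0.75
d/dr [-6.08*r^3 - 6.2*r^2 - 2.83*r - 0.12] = -18.24*r^2 - 12.4*r - 2.83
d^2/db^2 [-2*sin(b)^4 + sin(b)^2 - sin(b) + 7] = 32*sin(b)^4 - 28*sin(b)^2 + sin(b) + 2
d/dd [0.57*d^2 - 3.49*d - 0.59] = 1.14*d - 3.49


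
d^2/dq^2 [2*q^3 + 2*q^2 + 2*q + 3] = 12*q + 4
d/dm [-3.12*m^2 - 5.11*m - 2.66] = -6.24*m - 5.11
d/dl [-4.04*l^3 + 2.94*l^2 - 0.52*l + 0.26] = -12.12*l^2 + 5.88*l - 0.52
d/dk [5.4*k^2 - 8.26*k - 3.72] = 10.8*k - 8.26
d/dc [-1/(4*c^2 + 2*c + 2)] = (4*c + 1)/(2*(2*c^2 + c + 1)^2)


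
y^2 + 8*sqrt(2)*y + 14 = (y + sqrt(2))*(y + 7*sqrt(2))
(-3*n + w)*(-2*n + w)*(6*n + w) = 36*n^3 - 24*n^2*w + n*w^2 + w^3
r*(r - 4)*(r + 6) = r^3 + 2*r^2 - 24*r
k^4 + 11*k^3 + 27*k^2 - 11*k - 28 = (k - 1)*(k + 1)*(k + 4)*(k + 7)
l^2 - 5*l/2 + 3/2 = (l - 3/2)*(l - 1)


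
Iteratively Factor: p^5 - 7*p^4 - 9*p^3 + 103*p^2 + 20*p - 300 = (p - 5)*(p^4 - 2*p^3 - 19*p^2 + 8*p + 60) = (p - 5)^2*(p^3 + 3*p^2 - 4*p - 12) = (p - 5)^2*(p - 2)*(p^2 + 5*p + 6) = (p - 5)^2*(p - 2)*(p + 2)*(p + 3)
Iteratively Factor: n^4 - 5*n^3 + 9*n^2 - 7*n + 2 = (n - 1)*(n^3 - 4*n^2 + 5*n - 2) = (n - 1)^2*(n^2 - 3*n + 2) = (n - 1)^3*(n - 2)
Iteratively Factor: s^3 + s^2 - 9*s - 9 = (s + 1)*(s^2 - 9) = (s - 3)*(s + 1)*(s + 3)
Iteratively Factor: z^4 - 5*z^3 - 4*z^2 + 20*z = (z - 2)*(z^3 - 3*z^2 - 10*z) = (z - 2)*(z + 2)*(z^2 - 5*z) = z*(z - 2)*(z + 2)*(z - 5)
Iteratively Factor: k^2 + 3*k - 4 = (k + 4)*(k - 1)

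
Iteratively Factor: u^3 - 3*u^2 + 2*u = (u - 2)*(u^2 - u) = (u - 2)*(u - 1)*(u)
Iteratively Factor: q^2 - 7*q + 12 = (q - 3)*(q - 4)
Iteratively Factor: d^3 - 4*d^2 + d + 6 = (d + 1)*(d^2 - 5*d + 6) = (d - 3)*(d + 1)*(d - 2)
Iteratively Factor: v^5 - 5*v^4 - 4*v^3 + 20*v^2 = (v + 2)*(v^4 - 7*v^3 + 10*v^2) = v*(v + 2)*(v^3 - 7*v^2 + 10*v) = v*(v - 2)*(v + 2)*(v^2 - 5*v) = v^2*(v - 2)*(v + 2)*(v - 5)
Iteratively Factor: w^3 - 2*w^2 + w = (w)*(w^2 - 2*w + 1) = w*(w - 1)*(w - 1)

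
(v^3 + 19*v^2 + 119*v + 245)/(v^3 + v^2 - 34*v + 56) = (v^2 + 12*v + 35)/(v^2 - 6*v + 8)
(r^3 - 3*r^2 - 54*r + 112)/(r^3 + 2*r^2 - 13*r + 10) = (r^2 - r - 56)/(r^2 + 4*r - 5)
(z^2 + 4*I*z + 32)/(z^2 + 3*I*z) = (z^2 + 4*I*z + 32)/(z*(z + 3*I))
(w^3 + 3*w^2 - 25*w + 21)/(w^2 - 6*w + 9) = (w^2 + 6*w - 7)/(w - 3)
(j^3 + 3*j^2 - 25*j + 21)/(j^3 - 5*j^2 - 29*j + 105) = (j^2 + 6*j - 7)/(j^2 - 2*j - 35)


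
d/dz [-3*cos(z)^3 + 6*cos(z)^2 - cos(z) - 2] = (9*cos(z)^2 - 12*cos(z) + 1)*sin(z)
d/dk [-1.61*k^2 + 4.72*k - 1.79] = 4.72 - 3.22*k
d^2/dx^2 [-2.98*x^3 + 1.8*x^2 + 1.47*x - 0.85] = 3.6 - 17.88*x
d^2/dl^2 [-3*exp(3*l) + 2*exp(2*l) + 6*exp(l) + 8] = (-27*exp(2*l) + 8*exp(l) + 6)*exp(l)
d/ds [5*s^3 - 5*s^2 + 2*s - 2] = 15*s^2 - 10*s + 2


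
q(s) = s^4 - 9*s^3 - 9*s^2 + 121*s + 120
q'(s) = 4*s^3 - 27*s^2 - 18*s + 121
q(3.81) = 163.33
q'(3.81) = -118.29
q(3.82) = 162.14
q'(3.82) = -118.78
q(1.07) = 229.45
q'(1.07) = 75.73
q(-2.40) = -64.65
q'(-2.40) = -46.62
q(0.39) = 165.31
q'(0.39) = 110.11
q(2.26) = 269.69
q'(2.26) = -11.41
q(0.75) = 202.21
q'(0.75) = 94.00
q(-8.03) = 7385.86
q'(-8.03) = -3546.57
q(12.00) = 5460.00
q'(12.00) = 2929.00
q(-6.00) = 2310.00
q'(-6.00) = -1607.00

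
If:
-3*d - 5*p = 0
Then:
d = -5*p/3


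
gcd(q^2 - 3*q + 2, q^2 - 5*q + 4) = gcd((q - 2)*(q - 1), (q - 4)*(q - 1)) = q - 1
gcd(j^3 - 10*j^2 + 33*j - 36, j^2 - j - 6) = j - 3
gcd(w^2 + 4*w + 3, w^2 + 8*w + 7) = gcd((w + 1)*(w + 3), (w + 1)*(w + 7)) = w + 1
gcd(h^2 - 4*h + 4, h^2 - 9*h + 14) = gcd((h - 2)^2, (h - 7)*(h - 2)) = h - 2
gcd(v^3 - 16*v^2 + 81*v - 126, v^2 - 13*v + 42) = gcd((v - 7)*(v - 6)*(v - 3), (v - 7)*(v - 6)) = v^2 - 13*v + 42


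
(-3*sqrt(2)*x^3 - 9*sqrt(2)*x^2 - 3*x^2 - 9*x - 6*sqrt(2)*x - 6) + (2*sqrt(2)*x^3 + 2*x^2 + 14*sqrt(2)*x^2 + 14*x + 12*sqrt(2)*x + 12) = -sqrt(2)*x^3 - x^2 + 5*sqrt(2)*x^2 + 5*x + 6*sqrt(2)*x + 6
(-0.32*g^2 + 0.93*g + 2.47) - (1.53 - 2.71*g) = -0.32*g^2 + 3.64*g + 0.94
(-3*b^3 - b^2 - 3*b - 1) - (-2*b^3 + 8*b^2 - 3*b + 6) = -b^3 - 9*b^2 - 7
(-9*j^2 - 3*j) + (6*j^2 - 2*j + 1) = -3*j^2 - 5*j + 1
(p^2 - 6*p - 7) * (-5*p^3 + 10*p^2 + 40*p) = -5*p^5 + 40*p^4 + 15*p^3 - 310*p^2 - 280*p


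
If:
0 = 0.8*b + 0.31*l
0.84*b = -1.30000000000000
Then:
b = -1.55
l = 3.99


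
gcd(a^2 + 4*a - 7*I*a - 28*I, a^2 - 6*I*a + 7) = a - 7*I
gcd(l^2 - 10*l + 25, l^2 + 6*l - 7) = 1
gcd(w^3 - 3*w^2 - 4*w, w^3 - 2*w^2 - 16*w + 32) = w - 4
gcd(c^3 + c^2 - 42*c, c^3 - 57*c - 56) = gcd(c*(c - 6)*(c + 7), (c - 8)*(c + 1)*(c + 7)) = c + 7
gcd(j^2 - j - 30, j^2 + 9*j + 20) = j + 5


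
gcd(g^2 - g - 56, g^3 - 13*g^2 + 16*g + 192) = g - 8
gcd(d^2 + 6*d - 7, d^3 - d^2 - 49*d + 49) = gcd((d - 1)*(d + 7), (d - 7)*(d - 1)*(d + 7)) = d^2 + 6*d - 7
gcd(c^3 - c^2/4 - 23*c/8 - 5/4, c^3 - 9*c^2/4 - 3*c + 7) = c - 2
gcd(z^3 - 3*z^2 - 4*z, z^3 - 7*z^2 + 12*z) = z^2 - 4*z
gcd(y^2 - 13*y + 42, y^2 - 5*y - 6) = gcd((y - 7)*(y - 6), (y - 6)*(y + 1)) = y - 6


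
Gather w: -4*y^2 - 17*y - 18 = -4*y^2 - 17*y - 18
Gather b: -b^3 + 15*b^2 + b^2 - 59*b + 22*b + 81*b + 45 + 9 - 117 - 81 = -b^3 + 16*b^2 + 44*b - 144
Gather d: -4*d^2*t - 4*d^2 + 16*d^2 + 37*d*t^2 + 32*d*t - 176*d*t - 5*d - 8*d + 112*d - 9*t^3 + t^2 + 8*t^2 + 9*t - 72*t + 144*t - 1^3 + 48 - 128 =d^2*(12 - 4*t) + d*(37*t^2 - 144*t + 99) - 9*t^3 + 9*t^2 + 81*t - 81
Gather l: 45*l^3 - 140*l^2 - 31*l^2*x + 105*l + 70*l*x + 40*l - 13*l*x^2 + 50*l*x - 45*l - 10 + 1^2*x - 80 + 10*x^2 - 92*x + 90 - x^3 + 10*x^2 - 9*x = 45*l^3 + l^2*(-31*x - 140) + l*(-13*x^2 + 120*x + 100) - x^3 + 20*x^2 - 100*x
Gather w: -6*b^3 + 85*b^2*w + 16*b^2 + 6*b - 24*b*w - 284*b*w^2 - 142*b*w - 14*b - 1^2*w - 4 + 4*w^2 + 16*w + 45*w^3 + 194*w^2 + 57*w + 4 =-6*b^3 + 16*b^2 - 8*b + 45*w^3 + w^2*(198 - 284*b) + w*(85*b^2 - 166*b + 72)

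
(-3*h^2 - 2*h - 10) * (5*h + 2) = -15*h^3 - 16*h^2 - 54*h - 20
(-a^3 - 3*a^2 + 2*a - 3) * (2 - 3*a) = 3*a^4 + 7*a^3 - 12*a^2 + 13*a - 6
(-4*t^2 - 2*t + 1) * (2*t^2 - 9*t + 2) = -8*t^4 + 32*t^3 + 12*t^2 - 13*t + 2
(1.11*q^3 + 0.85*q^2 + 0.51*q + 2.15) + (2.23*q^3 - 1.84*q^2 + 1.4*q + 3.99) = 3.34*q^3 - 0.99*q^2 + 1.91*q + 6.14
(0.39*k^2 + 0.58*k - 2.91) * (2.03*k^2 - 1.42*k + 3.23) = 0.7917*k^4 + 0.6236*k^3 - 5.4712*k^2 + 6.0056*k - 9.3993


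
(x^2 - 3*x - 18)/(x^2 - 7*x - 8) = (-x^2 + 3*x + 18)/(-x^2 + 7*x + 8)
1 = 1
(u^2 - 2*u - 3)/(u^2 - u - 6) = (u + 1)/(u + 2)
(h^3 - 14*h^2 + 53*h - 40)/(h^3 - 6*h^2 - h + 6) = (h^2 - 13*h + 40)/(h^2 - 5*h - 6)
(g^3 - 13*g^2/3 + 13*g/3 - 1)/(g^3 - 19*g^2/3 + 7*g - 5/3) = (g - 3)/(g - 5)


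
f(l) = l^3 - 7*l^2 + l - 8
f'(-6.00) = 193.00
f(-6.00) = -482.00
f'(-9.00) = 370.00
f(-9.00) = -1313.00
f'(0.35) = -3.53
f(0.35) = -8.46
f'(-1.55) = 29.91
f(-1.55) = -30.09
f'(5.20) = 9.32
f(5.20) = -51.47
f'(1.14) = -11.06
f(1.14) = -14.48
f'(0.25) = -2.31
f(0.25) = -8.17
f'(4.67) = 1.05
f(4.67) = -54.14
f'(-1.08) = 19.62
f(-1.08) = -18.50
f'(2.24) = -15.31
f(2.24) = -29.64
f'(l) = 3*l^2 - 14*l + 1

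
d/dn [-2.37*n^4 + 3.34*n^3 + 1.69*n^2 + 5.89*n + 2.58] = -9.48*n^3 + 10.02*n^2 + 3.38*n + 5.89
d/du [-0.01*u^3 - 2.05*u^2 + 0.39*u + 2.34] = -0.03*u^2 - 4.1*u + 0.39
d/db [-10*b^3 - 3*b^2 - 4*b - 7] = -30*b^2 - 6*b - 4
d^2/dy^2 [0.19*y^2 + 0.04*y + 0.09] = 0.380000000000000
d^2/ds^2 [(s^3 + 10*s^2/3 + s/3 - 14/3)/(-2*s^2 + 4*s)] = (-33*s^3 + 42*s^2 - 84*s + 56)/(3*s^3*(s^3 - 6*s^2 + 12*s - 8))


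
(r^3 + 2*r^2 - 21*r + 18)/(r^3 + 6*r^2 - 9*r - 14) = (r^3 + 2*r^2 - 21*r + 18)/(r^3 + 6*r^2 - 9*r - 14)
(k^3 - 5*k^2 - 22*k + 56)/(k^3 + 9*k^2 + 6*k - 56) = (k - 7)/(k + 7)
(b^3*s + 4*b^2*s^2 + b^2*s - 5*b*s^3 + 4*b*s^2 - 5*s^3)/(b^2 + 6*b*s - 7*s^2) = s*(b^2 + 5*b*s + b + 5*s)/(b + 7*s)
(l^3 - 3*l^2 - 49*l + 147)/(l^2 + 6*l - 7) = (l^2 - 10*l + 21)/(l - 1)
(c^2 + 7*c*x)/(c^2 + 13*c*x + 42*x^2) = c/(c + 6*x)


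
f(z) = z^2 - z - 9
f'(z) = 2*z - 1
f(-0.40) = -8.44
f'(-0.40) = -1.80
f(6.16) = 22.79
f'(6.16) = 11.32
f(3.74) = 1.25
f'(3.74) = 6.48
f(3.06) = -2.70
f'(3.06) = 5.12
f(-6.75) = 43.31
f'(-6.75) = -14.50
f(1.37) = -8.49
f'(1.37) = 1.74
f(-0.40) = -8.44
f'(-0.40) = -1.80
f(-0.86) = -7.40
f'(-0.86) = -2.72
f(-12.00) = 147.00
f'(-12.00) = -25.00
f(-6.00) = 33.00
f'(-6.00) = -13.00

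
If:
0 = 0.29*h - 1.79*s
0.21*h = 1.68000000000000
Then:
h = 8.00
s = 1.30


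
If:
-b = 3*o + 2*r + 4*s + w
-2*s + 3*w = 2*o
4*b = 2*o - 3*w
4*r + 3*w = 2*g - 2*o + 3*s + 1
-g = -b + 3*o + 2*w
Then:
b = 1/22 - 4*w/11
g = -103*w/22 - 5/22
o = 17*w/22 + 1/11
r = 1/44 - 129*w/44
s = 8*w/11 - 1/11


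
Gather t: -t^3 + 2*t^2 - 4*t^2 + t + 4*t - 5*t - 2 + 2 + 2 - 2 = -t^3 - 2*t^2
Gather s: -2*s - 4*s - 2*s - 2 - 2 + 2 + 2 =-8*s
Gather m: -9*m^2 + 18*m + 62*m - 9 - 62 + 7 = -9*m^2 + 80*m - 64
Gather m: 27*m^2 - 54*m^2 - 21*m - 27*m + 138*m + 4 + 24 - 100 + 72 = -27*m^2 + 90*m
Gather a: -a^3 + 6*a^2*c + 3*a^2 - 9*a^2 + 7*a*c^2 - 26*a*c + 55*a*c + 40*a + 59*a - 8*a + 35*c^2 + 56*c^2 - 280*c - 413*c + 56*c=-a^3 + a^2*(6*c - 6) + a*(7*c^2 + 29*c + 91) + 91*c^2 - 637*c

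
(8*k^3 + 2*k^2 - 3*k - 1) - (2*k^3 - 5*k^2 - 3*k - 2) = 6*k^3 + 7*k^2 + 1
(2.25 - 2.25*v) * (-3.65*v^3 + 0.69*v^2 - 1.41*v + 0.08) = 8.2125*v^4 - 9.765*v^3 + 4.725*v^2 - 3.3525*v + 0.18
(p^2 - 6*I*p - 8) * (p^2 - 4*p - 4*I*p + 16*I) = p^4 - 4*p^3 - 10*I*p^3 - 32*p^2 + 40*I*p^2 + 128*p + 32*I*p - 128*I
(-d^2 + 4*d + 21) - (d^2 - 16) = -2*d^2 + 4*d + 37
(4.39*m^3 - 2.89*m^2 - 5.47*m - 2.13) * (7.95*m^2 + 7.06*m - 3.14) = 34.9005*m^5 + 8.0179*m^4 - 77.6745*m^3 - 46.4771*m^2 + 2.138*m + 6.6882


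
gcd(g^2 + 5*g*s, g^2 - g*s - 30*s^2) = g + 5*s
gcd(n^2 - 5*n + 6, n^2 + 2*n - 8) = n - 2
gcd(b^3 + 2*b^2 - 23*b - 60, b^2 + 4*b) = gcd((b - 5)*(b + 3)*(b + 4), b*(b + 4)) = b + 4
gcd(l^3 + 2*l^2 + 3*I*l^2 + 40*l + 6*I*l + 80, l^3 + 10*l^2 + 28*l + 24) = l + 2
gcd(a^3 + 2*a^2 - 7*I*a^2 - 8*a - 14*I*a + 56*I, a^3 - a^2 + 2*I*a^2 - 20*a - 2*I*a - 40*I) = a + 4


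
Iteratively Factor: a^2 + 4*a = (a)*(a + 4)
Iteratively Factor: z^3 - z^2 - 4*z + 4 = (z - 2)*(z^2 + z - 2) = (z - 2)*(z - 1)*(z + 2)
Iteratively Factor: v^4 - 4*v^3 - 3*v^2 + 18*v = (v - 3)*(v^3 - v^2 - 6*v) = (v - 3)^2*(v^2 + 2*v) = (v - 3)^2*(v + 2)*(v)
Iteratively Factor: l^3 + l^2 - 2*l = (l - 1)*(l^2 + 2*l) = l*(l - 1)*(l + 2)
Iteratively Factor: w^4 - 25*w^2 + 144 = (w + 4)*(w^3 - 4*w^2 - 9*w + 36) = (w - 4)*(w + 4)*(w^2 - 9) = (w - 4)*(w - 3)*(w + 4)*(w + 3)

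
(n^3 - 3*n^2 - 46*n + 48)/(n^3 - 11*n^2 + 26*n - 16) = (n + 6)/(n - 2)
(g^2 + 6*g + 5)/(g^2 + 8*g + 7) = (g + 5)/(g + 7)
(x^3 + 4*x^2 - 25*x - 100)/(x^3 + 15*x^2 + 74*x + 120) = (x - 5)/(x + 6)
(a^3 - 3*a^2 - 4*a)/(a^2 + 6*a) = (a^2 - 3*a - 4)/(a + 6)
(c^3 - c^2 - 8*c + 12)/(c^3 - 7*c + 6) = (c - 2)/(c - 1)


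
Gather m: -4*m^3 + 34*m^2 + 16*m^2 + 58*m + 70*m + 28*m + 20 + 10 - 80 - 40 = -4*m^3 + 50*m^2 + 156*m - 90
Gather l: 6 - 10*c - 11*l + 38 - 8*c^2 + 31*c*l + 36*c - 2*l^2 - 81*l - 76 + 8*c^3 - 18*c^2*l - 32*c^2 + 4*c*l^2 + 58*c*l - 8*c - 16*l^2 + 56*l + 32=8*c^3 - 40*c^2 + 18*c + l^2*(4*c - 18) + l*(-18*c^2 + 89*c - 36)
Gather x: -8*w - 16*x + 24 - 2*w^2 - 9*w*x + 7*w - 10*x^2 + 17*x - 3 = -2*w^2 - w - 10*x^2 + x*(1 - 9*w) + 21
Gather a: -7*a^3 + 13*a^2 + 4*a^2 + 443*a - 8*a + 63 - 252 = -7*a^3 + 17*a^2 + 435*a - 189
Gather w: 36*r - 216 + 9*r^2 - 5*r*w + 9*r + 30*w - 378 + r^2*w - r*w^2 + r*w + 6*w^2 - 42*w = 9*r^2 + 45*r + w^2*(6 - r) + w*(r^2 - 4*r - 12) - 594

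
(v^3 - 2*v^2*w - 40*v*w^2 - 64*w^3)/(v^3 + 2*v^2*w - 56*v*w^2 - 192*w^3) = (v + 2*w)/(v + 6*w)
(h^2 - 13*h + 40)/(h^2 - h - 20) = (h - 8)/(h + 4)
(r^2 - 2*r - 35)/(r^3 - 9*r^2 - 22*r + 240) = (r - 7)/(r^2 - 14*r + 48)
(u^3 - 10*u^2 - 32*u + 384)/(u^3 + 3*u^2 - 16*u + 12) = (u^2 - 16*u + 64)/(u^2 - 3*u + 2)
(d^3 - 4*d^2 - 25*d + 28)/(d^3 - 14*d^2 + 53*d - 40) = (d^2 - 3*d - 28)/(d^2 - 13*d + 40)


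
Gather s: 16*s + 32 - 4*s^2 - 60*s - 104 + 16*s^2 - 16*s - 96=12*s^2 - 60*s - 168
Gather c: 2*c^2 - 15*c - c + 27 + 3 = 2*c^2 - 16*c + 30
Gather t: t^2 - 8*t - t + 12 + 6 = t^2 - 9*t + 18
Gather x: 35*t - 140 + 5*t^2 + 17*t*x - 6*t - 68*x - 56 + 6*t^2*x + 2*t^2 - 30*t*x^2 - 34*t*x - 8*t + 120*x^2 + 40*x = 7*t^2 + 21*t + x^2*(120 - 30*t) + x*(6*t^2 - 17*t - 28) - 196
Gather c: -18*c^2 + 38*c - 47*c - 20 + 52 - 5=-18*c^2 - 9*c + 27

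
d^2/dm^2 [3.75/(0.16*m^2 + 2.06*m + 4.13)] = (-0.192*m^2 - 2.472*m + 3.75*(0.32*m + 2.06)*(0.64*m + 4.12) - 4.956)/(0.16*m^2 + 2.06*m + 4.13)^3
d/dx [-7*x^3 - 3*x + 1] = -21*x^2 - 3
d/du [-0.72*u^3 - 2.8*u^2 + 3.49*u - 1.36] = -2.16*u^2 - 5.6*u + 3.49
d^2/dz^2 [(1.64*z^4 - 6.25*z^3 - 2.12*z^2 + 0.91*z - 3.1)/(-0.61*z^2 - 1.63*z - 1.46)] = (-1.220488*z^6 - 9.783912*z^5 - 34.9074*z^4 - 45.260256*z^3 + 42.88524*z^2 + 103.291656*z + 24.32028)/(0.226981*z^6 + 1.819569*z^5 + 6.491925*z^4 + 13.040815*z^3 + 15.53805*z^2 + 10.423524*z + 3.112136)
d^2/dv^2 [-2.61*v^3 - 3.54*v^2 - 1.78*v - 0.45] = -15.66*v - 7.08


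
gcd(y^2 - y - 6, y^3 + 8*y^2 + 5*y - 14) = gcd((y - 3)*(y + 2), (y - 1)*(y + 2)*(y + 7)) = y + 2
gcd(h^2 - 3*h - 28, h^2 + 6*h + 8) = h + 4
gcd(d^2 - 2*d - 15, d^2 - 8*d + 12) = 1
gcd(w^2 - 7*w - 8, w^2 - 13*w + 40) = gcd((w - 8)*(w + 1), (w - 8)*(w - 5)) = w - 8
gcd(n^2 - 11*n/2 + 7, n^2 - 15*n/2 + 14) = n - 7/2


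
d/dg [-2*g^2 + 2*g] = 2 - 4*g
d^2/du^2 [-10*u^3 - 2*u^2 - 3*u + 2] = -60*u - 4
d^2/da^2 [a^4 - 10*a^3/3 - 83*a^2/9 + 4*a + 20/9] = 12*a^2 - 20*a - 166/9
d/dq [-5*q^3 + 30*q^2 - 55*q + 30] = -15*q^2 + 60*q - 55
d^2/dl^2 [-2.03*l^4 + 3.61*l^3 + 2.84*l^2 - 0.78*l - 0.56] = -24.36*l^2 + 21.66*l + 5.68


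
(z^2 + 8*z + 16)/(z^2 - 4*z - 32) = (z + 4)/(z - 8)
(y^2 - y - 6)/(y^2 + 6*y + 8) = (y - 3)/(y + 4)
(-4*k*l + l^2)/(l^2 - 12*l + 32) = l*(-4*k + l)/(l^2 - 12*l + 32)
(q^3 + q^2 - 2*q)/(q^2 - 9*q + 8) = q*(q + 2)/(q - 8)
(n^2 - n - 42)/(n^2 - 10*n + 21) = (n + 6)/(n - 3)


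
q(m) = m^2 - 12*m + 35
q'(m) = 2*m - 12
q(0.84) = 25.63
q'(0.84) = -10.32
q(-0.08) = 35.97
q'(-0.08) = -12.16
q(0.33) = 31.15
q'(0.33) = -11.34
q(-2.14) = 65.26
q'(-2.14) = -16.28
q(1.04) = 23.60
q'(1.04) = -9.92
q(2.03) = 14.76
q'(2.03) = -7.94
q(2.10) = 14.21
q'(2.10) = -7.80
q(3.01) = 7.94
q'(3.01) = -5.98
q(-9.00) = 224.00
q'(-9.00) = -30.00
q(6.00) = -1.00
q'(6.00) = 0.00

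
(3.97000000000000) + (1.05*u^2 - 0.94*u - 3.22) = 1.05*u^2 - 0.94*u + 0.75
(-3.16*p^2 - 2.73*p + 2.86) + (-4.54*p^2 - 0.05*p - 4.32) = -7.7*p^2 - 2.78*p - 1.46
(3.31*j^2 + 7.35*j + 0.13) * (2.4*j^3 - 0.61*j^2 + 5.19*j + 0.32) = 7.944*j^5 + 15.6209*j^4 + 13.0074*j^3 + 39.1264*j^2 + 3.0267*j + 0.0416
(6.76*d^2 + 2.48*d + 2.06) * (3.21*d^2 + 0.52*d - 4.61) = 21.6996*d^4 + 11.476*d^3 - 23.2614*d^2 - 10.3616*d - 9.4966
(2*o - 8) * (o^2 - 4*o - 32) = 2*o^3 - 16*o^2 - 32*o + 256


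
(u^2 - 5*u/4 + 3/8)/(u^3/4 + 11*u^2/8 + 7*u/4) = (8*u^2 - 10*u + 3)/(u*(2*u^2 + 11*u + 14))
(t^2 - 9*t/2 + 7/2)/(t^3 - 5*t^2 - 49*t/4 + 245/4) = 2*(t - 1)/(2*t^2 - 3*t - 35)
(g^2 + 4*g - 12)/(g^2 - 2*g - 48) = (g - 2)/(g - 8)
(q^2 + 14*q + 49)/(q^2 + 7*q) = (q + 7)/q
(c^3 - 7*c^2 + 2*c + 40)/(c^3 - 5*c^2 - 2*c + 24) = (c - 5)/(c - 3)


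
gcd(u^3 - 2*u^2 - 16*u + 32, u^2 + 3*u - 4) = u + 4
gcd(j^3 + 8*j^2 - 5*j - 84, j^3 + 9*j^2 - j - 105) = j^2 + 4*j - 21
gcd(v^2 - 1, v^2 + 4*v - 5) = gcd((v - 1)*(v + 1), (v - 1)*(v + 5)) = v - 1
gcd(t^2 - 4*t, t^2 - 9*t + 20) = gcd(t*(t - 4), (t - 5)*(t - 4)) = t - 4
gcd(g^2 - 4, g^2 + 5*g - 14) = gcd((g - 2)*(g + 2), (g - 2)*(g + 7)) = g - 2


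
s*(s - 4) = s^2 - 4*s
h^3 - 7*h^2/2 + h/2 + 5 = (h - 5/2)*(h - 2)*(h + 1)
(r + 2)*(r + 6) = r^2 + 8*r + 12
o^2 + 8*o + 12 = (o + 2)*(o + 6)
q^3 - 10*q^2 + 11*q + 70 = (q - 7)*(q - 5)*(q + 2)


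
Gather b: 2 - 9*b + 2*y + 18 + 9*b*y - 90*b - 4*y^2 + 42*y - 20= b*(9*y - 99) - 4*y^2 + 44*y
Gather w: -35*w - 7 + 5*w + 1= -30*w - 6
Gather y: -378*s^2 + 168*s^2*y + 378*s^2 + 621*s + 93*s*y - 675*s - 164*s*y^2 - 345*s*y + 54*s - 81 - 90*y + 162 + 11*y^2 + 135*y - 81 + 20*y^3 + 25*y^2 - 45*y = 20*y^3 + y^2*(36 - 164*s) + y*(168*s^2 - 252*s)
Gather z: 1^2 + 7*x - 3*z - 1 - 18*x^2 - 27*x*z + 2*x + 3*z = -18*x^2 - 27*x*z + 9*x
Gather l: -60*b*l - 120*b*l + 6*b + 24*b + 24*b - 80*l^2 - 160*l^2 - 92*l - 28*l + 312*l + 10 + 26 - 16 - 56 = 54*b - 240*l^2 + l*(192 - 180*b) - 36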